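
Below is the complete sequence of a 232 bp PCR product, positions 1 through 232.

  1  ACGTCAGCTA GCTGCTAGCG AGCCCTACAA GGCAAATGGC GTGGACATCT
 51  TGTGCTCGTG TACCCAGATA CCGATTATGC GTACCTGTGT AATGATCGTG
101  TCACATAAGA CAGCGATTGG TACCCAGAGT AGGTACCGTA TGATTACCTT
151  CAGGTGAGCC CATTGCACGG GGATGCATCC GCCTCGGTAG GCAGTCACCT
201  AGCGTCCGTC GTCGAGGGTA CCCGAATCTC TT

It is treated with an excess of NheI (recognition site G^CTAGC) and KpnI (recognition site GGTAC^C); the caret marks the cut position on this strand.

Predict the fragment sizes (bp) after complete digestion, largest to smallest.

109, 85, 13, 11, 7, 7 bp

NheI sites (GCTAGC) start at positions 7, 14.
NheI cuts after the first base of each site, so after positions 7, 14.
KpnI sites (GGTACC) start at positions 119, 132, 217.
KpnI cuts after base 5 of each site (before the last base), so after positions 123, 136, 221.
Combined cut positions: 7, 14, 123, 136, 221.
Linear molecule, 5 cuts → 6 fragments:
  1–7 → 7 bp
  8–14 → 7 bp
  15–123 → 109 bp
  124–136 → 13 bp
  137–221 → 85 bp
  222–232 → 11 bp
Sorted largest to smallest: 109, 85, 13, 11, 7, 7 bp.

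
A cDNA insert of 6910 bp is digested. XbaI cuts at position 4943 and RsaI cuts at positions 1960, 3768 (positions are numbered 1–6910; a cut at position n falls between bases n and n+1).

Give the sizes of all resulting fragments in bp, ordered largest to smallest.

Combined cut positions (sorted): 1960, 3768, 4943.
Linear molecule, 3 cuts → 4 fragments:
  1960 − 0 = 1960 bp
  3768 − 1960 = 1808 bp
  4943 − 3768 = 1175 bp
  6910 − 4943 = 1967 bp
Sorted largest to smallest: 1967, 1960, 1808, 1175 bp.

1967, 1960, 1808, 1175 bp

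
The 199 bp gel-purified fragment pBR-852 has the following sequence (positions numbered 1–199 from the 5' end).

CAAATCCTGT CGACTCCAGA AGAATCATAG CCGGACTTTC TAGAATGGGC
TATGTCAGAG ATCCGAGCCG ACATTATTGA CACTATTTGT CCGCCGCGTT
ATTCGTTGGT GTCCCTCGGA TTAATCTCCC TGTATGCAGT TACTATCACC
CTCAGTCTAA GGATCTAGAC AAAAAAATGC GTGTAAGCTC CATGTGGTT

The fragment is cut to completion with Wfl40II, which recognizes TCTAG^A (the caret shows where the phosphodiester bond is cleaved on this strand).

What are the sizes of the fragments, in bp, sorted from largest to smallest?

Wfl40II sites (TCTAGA) start at positions 39, 164.
Wfl40II cuts after base 5 of each site (before the last base), so after positions 43, 168.
Linear molecule, 2 cuts → 3 fragments:
  1–43 → 43 bp
  44–168 → 125 bp
  169–199 → 31 bp
Sorted largest to smallest: 125, 43, 31 bp.

125, 43, 31 bp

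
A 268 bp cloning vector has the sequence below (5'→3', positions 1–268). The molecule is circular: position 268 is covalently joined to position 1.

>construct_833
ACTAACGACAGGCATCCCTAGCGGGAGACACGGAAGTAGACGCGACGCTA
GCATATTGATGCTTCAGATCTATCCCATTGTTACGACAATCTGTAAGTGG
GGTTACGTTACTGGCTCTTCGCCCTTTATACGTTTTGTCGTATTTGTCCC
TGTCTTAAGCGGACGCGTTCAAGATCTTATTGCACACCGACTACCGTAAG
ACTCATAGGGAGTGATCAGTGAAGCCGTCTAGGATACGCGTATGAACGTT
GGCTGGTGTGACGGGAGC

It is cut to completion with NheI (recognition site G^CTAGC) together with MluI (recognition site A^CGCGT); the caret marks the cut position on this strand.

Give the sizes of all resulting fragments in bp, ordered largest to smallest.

116, 79, 73 bp

The NheI site (GCTAGC) starts at position 47.
NheI cuts after the first base of each site, so after position 47.
MluI sites (ACGCGT) start at positions 163, 236.
MluI cuts after the first base of each site, so after positions 163, 236.
Combined cut positions: 47, 163, 236.
Circular molecule, 3 cuts → 3 fragments:
  48–163 → 116 bp
  164–236 → 73 bp
  237–268 then 1–47 → 32 + 47 = 79 bp
Sorted largest to smallest: 116, 79, 73 bp.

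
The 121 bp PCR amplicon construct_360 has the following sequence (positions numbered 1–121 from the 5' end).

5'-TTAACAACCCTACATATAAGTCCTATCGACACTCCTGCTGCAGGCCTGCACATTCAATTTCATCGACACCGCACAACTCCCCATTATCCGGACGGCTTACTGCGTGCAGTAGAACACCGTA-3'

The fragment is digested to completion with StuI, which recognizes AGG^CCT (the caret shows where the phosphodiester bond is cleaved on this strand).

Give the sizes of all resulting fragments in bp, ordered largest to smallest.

77, 44 bp

The StuI site (AGGCCT) starts at position 42.
StuI cuts after base 3 of each site, so after position 44.
Linear molecule, 1 cut → 2 fragments:
  1–44 → 44 bp
  45–121 → 77 bp
Sorted largest to smallest: 77, 44 bp.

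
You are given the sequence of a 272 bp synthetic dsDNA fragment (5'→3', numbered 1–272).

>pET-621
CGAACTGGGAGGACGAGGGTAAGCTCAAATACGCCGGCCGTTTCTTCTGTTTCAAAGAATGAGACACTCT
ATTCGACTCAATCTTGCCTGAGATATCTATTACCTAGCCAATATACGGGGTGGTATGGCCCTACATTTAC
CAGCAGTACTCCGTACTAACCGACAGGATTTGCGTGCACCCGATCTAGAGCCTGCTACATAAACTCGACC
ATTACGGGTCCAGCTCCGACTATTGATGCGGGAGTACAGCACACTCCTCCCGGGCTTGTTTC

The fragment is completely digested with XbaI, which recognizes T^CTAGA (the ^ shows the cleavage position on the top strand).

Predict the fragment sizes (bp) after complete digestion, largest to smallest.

184, 88 bp

The XbaI site (TCTAGA) starts at position 184.
XbaI cuts after the first base of each site, so after position 184.
Linear molecule, 1 cut → 2 fragments:
  1–184 → 184 bp
  185–272 → 88 bp
Sorted largest to smallest: 184, 88 bp.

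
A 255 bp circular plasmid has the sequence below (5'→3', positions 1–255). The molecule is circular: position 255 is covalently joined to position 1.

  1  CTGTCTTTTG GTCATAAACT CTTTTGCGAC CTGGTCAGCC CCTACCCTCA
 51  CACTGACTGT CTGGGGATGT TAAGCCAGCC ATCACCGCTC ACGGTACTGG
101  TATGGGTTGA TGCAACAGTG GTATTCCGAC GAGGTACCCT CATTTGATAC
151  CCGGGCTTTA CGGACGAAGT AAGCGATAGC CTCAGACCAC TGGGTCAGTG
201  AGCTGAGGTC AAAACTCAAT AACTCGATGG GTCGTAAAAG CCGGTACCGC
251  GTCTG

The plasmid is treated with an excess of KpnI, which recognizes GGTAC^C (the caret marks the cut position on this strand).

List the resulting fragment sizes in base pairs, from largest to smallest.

KpnI sites (GGTACC) start at positions 133, 243.
KpnI cuts after base 5 of each site (before the last base), so after positions 137, 247.
Circular molecule, 2 cuts → 2 fragments:
  138–247 → 110 bp
  248–255 then 1–137 → 8 + 137 = 145 bp
Sorted largest to smallest: 145, 110 bp.

145, 110 bp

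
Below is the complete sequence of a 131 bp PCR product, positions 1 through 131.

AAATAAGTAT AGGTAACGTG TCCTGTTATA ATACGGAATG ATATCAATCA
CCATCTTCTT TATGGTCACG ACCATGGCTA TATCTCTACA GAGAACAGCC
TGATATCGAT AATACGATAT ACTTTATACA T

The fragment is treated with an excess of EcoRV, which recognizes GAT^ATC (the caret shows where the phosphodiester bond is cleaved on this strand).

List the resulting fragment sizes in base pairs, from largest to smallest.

EcoRV sites (GATATC) start at positions 40, 102.
EcoRV cuts after base 3 of each site, so after positions 42, 104.
Linear molecule, 2 cuts → 3 fragments:
  1–42 → 42 bp
  43–104 → 62 bp
  105–131 → 27 bp
Sorted largest to smallest: 62, 42, 27 bp.

62, 42, 27 bp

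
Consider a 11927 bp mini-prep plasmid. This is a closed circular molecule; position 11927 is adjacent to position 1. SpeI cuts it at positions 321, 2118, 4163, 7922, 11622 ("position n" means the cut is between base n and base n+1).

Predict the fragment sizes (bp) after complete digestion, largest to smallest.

3759, 3700, 2045, 1797, 626 bp

Circular molecule, 5 cuts → 5 fragments:
  2118 − 321 = 1797 bp
  4163 − 2118 = 2045 bp
  7922 − 4163 = 3759 bp
  11622 − 7922 = 3700 bp
  wrap: 11927 − 11622 + 321 = 626 bp
Sorted largest to smallest: 3759, 3700, 2045, 1797, 626 bp.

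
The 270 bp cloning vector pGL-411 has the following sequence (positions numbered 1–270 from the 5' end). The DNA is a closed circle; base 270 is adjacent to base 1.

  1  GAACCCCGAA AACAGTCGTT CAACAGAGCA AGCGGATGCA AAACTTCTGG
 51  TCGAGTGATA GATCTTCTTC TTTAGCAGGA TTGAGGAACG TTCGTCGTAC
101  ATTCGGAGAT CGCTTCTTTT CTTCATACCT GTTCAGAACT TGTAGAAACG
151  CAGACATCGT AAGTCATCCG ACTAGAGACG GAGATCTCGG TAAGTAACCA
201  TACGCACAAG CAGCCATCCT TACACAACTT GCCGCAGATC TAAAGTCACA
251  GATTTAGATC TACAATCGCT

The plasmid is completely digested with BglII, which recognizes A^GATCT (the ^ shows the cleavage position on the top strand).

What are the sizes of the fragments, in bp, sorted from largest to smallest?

122, 74, 54, 20 bp

BglII sites (AGATCT) start at positions 60, 182, 236, 256.
BglII cuts after the first base of each site, so after positions 60, 182, 236, 256.
Circular molecule, 4 cuts → 4 fragments:
  61–182 → 122 bp
  183–236 → 54 bp
  237–256 → 20 bp
  257–270 then 1–60 → 14 + 60 = 74 bp
Sorted largest to smallest: 122, 74, 54, 20 bp.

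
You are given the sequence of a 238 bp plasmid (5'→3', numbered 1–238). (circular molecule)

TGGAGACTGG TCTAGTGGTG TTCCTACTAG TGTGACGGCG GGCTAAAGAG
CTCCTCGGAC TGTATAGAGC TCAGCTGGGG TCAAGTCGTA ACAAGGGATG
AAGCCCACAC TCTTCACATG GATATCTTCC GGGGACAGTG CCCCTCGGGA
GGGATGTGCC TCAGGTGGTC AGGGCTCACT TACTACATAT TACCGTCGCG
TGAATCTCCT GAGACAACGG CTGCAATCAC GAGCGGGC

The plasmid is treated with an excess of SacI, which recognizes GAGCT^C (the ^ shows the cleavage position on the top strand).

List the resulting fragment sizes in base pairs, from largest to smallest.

SacI sites (GAGCTC) start at positions 48, 67.
SacI cuts after base 5 of each site (before the last base), so after positions 52, 71.
Circular molecule, 2 cuts → 2 fragments:
  53–71 → 19 bp
  72–238 then 1–52 → 167 + 52 = 219 bp
Sorted largest to smallest: 219, 19 bp.

219, 19 bp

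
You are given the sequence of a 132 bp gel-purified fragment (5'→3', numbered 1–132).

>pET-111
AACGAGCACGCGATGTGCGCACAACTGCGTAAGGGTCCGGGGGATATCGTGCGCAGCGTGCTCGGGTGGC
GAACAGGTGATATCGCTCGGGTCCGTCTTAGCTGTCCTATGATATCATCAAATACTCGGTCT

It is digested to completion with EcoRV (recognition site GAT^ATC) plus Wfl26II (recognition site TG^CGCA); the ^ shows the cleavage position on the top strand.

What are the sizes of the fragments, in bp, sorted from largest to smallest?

32, 30, 28, 19, 17, 6 bp

EcoRV sites (GATATC) start at positions 43, 79, 111.
EcoRV cuts after base 3 of each site, so after positions 45, 81, 113.
Wfl26II sites (TGCGCA) start at positions 16, 50.
Wfl26II cuts after base 2 of each site, so after positions 17, 51.
Combined cut positions: 17, 45, 51, 81, 113.
Linear molecule, 5 cuts → 6 fragments:
  1–17 → 17 bp
  18–45 → 28 bp
  46–51 → 6 bp
  52–81 → 30 bp
  82–113 → 32 bp
  114–132 → 19 bp
Sorted largest to smallest: 32, 30, 28, 19, 17, 6 bp.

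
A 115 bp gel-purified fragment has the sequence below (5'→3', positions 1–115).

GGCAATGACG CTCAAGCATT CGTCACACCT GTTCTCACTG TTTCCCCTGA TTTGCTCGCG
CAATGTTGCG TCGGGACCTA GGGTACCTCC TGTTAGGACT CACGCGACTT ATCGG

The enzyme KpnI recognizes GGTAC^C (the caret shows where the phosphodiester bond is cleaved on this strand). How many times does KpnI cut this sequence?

GGTACC occurs starting at position 82.
KpnI cuts at 1 site.

1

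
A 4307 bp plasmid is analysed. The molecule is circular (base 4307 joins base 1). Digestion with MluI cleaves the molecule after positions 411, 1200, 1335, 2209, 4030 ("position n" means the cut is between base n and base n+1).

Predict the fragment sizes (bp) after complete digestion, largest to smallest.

Circular molecule, 5 cuts → 5 fragments:
  1200 − 411 = 789 bp
  1335 − 1200 = 135 bp
  2209 − 1335 = 874 bp
  4030 − 2209 = 1821 bp
  wrap: 4307 − 4030 + 411 = 688 bp
Sorted largest to smallest: 1821, 874, 789, 688, 135 bp.

1821, 874, 789, 688, 135 bp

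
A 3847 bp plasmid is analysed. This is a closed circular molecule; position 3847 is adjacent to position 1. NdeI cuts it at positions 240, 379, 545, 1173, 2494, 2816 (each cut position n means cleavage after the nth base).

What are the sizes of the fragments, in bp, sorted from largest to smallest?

1321, 1271, 628, 322, 166, 139 bp

Circular molecule, 6 cuts → 6 fragments:
  379 − 240 = 139 bp
  545 − 379 = 166 bp
  1173 − 545 = 628 bp
  2494 − 1173 = 1321 bp
  2816 − 2494 = 322 bp
  wrap: 3847 − 2816 + 240 = 1271 bp
Sorted largest to smallest: 1321, 1271, 628, 322, 166, 139 bp.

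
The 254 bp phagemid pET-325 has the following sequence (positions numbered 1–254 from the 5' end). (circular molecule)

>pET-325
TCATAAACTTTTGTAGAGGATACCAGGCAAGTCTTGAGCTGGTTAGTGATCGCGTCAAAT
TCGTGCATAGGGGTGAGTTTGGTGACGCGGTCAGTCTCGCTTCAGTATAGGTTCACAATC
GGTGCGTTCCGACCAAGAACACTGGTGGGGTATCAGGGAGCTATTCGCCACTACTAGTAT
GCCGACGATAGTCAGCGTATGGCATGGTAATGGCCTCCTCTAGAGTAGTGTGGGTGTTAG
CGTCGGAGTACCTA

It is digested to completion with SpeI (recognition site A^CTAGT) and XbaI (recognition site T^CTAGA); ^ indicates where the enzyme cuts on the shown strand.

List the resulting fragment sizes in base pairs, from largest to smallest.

208, 46 bp

The SpeI site (ACTAGT) starts at position 173.
SpeI cuts after the first base of each site, so after position 173.
The XbaI site (TCTAGA) starts at position 219.
XbaI cuts after the first base of each site, so after position 219.
Combined cut positions: 173, 219.
Circular molecule, 2 cuts → 2 fragments:
  174–219 → 46 bp
  220–254 then 1–173 → 35 + 173 = 208 bp
Sorted largest to smallest: 208, 46 bp.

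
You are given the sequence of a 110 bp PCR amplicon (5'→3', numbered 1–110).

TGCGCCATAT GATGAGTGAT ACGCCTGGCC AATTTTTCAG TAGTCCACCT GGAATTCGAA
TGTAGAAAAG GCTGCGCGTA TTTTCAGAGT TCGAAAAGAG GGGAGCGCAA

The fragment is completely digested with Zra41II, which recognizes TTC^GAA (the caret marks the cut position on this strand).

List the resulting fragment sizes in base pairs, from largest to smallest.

57, 35, 18 bp

Zra41II sites (TTCGAA) start at positions 55, 90.
Zra41II cuts after base 3 of each site, so after positions 57, 92.
Linear molecule, 2 cuts → 3 fragments:
  1–57 → 57 bp
  58–92 → 35 bp
  93–110 → 18 bp
Sorted largest to smallest: 57, 35, 18 bp.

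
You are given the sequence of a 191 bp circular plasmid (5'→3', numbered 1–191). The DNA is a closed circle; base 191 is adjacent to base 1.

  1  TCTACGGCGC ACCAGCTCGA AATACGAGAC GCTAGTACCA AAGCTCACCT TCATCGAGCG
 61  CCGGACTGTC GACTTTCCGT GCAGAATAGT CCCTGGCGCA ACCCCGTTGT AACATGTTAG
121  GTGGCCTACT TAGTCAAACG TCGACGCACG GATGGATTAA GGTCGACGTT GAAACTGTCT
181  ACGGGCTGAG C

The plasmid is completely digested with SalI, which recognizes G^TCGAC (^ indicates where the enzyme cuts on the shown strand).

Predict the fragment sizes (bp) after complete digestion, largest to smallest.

SalI sites (GTCGAC) start at positions 68, 140, 162.
SalI cuts after the first base of each site, so after positions 68, 140, 162.
Circular molecule, 3 cuts → 3 fragments:
  69–140 → 72 bp
  141–162 → 22 bp
  163–191 then 1–68 → 29 + 68 = 97 bp
Sorted largest to smallest: 97, 72, 22 bp.

97, 72, 22 bp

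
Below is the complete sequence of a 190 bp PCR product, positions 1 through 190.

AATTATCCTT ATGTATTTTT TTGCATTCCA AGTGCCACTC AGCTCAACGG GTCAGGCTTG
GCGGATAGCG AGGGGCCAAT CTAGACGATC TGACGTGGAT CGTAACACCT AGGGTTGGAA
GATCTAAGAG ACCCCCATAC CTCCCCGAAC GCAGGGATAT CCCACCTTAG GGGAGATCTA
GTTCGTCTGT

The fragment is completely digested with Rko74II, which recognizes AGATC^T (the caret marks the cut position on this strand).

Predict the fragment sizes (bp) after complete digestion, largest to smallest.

Rko74II sites (AGATCT) start at positions 120, 174.
Rko74II cuts after base 5 of each site (before the last base), so after positions 124, 178.
Linear molecule, 2 cuts → 3 fragments:
  1–124 → 124 bp
  125–178 → 54 bp
  179–190 → 12 bp
Sorted largest to smallest: 124, 54, 12 bp.

124, 54, 12 bp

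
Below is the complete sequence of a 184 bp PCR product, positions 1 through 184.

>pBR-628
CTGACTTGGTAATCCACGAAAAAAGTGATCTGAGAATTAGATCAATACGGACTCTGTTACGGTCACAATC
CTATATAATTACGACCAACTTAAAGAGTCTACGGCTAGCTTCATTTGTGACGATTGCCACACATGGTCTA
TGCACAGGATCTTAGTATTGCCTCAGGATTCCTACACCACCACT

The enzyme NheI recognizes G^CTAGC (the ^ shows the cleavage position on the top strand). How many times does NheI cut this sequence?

GCTAGC occurs starting at position 104.
NheI cuts at 1 site.

1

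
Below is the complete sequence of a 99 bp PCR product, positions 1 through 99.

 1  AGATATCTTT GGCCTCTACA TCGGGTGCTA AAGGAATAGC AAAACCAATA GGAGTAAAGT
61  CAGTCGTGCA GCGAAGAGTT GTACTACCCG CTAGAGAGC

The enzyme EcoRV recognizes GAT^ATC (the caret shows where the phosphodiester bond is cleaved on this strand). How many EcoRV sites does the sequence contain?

GATATC occurs starting at position 2.
EcoRV cuts at 1 site.

1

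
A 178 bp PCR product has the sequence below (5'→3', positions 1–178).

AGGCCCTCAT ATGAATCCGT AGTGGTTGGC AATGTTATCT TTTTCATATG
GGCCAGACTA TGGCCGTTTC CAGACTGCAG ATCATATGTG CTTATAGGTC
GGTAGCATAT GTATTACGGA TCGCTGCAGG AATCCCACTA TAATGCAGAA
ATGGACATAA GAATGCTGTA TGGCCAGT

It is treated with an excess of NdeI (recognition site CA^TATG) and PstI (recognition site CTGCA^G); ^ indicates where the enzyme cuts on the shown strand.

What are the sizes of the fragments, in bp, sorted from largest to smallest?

50, 37, 33, 23, 21, 9, 5 bp

NdeI sites (CATATG) start at positions 8, 45, 83, 106.
NdeI cuts after base 2 of each site, so after positions 9, 46, 84, 107.
PstI sites (CTGCAG) start at positions 75, 124.
PstI cuts after base 5 of each site (before the last base), so after positions 79, 128.
Combined cut positions: 9, 46, 79, 84, 107, 128.
Linear molecule, 6 cuts → 7 fragments:
  1–9 → 9 bp
  10–46 → 37 bp
  47–79 → 33 bp
  80–84 → 5 bp
  85–107 → 23 bp
  108–128 → 21 bp
  129–178 → 50 bp
Sorted largest to smallest: 50, 37, 33, 23, 21, 9, 5 bp.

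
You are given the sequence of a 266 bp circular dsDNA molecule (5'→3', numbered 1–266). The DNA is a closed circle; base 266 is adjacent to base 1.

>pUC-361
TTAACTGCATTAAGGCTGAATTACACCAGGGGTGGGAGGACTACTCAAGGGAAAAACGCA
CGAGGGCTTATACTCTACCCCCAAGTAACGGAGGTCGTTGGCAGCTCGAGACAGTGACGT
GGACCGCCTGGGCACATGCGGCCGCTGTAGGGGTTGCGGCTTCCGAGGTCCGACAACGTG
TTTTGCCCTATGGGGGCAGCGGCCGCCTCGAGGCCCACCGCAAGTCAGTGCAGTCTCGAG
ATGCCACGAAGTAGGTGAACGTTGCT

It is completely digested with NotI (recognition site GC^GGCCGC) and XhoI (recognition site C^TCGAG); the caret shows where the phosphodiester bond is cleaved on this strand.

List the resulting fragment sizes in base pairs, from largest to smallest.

NotI sites (GCGGCCGC) start at positions 138, 199.
NotI cuts after base 2 of each site, so after positions 139, 200.
XhoI sites (CTCGAG) start at positions 105, 207, 235.
XhoI cuts after the first base of each site, so after positions 105, 207, 235.
Combined cut positions: 105, 139, 200, 207, 235.
Circular molecule, 5 cuts → 5 fragments:
  106–139 → 34 bp
  140–200 → 61 bp
  201–207 → 7 bp
  208–235 → 28 bp
  236–266 then 1–105 → 31 + 105 = 136 bp
Sorted largest to smallest: 136, 61, 34, 28, 7 bp.

136, 61, 34, 28, 7 bp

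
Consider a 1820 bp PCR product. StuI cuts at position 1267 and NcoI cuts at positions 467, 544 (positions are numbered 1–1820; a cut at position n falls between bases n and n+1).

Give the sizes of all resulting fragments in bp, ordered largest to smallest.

Combined cut positions (sorted): 467, 544, 1267.
Linear molecule, 3 cuts → 4 fragments:
  467 − 0 = 467 bp
  544 − 467 = 77 bp
  1267 − 544 = 723 bp
  1820 − 1267 = 553 bp
Sorted largest to smallest: 723, 553, 467, 77 bp.

723, 553, 467, 77 bp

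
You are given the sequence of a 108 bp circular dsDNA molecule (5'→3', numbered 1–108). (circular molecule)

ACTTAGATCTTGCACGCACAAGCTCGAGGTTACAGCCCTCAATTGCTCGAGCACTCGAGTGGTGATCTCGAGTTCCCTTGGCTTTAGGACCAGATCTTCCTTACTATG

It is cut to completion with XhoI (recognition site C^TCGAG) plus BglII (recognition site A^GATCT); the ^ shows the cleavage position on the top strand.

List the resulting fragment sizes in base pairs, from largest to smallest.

25, 23, 21, 18, 13, 8 bp

XhoI sites (CTCGAG) start at positions 23, 46, 54, 67.
XhoI cuts after the first base of each site, so after positions 23, 46, 54, 67.
BglII sites (AGATCT) start at positions 5, 92.
BglII cuts after the first base of each site, so after positions 5, 92.
Combined cut positions: 5, 23, 46, 54, 67, 92.
Circular molecule, 6 cuts → 6 fragments:
  6–23 → 18 bp
  24–46 → 23 bp
  47–54 → 8 bp
  55–67 → 13 bp
  68–92 → 25 bp
  93–108 then 1–5 → 16 + 5 = 21 bp
Sorted largest to smallest: 25, 23, 21, 18, 13, 8 bp.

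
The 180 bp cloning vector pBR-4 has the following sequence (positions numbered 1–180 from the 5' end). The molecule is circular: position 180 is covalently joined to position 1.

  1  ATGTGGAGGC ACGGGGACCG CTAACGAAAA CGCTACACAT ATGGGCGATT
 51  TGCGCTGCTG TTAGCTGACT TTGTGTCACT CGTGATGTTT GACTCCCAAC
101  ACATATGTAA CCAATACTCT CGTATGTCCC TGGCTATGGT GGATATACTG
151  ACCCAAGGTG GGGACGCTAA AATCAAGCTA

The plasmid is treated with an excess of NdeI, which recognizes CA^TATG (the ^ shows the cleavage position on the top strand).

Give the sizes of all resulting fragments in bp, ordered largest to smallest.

116, 64 bp

NdeI sites (CATATG) start at positions 38, 102.
NdeI cuts after base 2 of each site, so after positions 39, 103.
Circular molecule, 2 cuts → 2 fragments:
  40–103 → 64 bp
  104–180 then 1–39 → 77 + 39 = 116 bp
Sorted largest to smallest: 116, 64 bp.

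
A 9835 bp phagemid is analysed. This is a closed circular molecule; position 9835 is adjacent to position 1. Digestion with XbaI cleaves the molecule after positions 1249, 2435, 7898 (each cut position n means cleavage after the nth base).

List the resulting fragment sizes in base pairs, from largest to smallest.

5463, 3186, 1186 bp

Circular molecule, 3 cuts → 3 fragments:
  2435 − 1249 = 1186 bp
  7898 − 2435 = 5463 bp
  wrap: 9835 − 7898 + 1249 = 3186 bp
Sorted largest to smallest: 5463, 3186, 1186 bp.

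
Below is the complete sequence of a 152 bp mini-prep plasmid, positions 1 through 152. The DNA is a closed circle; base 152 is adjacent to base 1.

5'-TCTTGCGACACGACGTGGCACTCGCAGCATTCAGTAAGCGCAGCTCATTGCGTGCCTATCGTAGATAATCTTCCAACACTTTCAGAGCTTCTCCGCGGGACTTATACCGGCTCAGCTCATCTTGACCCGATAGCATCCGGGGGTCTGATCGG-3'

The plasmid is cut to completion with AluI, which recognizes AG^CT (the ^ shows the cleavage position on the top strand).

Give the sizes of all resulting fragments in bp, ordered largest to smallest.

AluI sites (AGCT) start at positions 42, 86, 114.
AluI cuts after base 2 of each site, so after positions 43, 87, 115.
Circular molecule, 3 cuts → 3 fragments:
  44–87 → 44 bp
  88–115 → 28 bp
  116–152 then 1–43 → 37 + 43 = 80 bp
Sorted largest to smallest: 80, 44, 28 bp.

80, 44, 28 bp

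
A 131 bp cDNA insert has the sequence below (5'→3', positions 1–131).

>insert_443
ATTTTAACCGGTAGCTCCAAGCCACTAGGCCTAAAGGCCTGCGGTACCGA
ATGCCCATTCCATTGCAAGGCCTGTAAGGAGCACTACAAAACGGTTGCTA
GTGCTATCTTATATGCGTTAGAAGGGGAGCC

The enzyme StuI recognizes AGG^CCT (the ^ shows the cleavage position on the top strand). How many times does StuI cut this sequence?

AGGCCT occurs starting at positions 27, 35, 68.
StuI cuts at 3 sites.

3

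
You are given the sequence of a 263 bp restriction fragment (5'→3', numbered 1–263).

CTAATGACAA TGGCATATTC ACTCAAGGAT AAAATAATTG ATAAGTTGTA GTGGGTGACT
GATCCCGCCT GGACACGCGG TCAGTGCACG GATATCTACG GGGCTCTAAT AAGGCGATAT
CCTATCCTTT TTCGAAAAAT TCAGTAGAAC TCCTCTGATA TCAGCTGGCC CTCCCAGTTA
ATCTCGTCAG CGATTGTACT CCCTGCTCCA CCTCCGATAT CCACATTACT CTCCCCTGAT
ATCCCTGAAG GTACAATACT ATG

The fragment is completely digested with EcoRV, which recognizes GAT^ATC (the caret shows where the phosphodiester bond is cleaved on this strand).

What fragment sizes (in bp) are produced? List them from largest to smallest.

EcoRV sites (GATATC) start at positions 91, 116, 157, 216, 238.
EcoRV cuts after base 3 of each site, so after positions 93, 118, 159, 218, 240.
Linear molecule, 5 cuts → 6 fragments:
  1–93 → 93 bp
  94–118 → 25 bp
  119–159 → 41 bp
  160–218 → 59 bp
  219–240 → 22 bp
  241–263 → 23 bp
Sorted largest to smallest: 93, 59, 41, 25, 23, 22 bp.

93, 59, 41, 25, 23, 22 bp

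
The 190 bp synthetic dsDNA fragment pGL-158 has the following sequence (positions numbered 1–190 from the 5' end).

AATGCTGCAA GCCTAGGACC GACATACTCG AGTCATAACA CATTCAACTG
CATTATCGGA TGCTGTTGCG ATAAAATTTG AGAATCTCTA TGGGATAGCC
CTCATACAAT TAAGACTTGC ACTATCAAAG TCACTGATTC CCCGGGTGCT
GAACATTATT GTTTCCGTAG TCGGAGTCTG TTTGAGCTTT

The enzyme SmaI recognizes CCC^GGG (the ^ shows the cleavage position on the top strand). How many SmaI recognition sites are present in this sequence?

CCCGGG occurs starting at position 141.
SmaI cuts at 1 site.

1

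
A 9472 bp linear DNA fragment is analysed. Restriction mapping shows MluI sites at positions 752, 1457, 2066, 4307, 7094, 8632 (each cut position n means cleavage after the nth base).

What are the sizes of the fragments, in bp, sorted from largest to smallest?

2787, 2241, 1538, 840, 752, 705, 609 bp

Linear molecule, 6 cuts → 7 fragments:
  752 − 0 = 752 bp
  1457 − 752 = 705 bp
  2066 − 1457 = 609 bp
  4307 − 2066 = 2241 bp
  7094 − 4307 = 2787 bp
  8632 − 7094 = 1538 bp
  9472 − 8632 = 840 bp
Sorted largest to smallest: 2787, 2241, 1538, 840, 752, 705, 609 bp.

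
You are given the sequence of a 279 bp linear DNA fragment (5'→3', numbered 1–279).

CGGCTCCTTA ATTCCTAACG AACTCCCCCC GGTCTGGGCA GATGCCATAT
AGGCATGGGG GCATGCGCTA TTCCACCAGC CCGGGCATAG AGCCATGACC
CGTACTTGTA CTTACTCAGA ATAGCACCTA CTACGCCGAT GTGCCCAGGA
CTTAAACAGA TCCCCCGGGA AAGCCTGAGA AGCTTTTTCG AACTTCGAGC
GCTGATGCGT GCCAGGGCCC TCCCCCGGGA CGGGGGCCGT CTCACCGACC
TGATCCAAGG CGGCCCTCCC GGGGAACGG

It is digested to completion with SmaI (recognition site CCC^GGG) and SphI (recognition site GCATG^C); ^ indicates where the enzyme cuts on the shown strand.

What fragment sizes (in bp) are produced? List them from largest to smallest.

84, 65, 60, 44, 17, 9 bp

SmaI sites (CCCGGG) start at positions 80, 164, 224, 268.
SmaI cuts after base 3 of each site, so after positions 82, 166, 226, 270.
The SphI site (GCATGC) starts at position 61.
SphI cuts after base 5 of each site (before the last base), so after position 65.
Combined cut positions: 65, 82, 166, 226, 270.
Linear molecule, 5 cuts → 6 fragments:
  1–65 → 65 bp
  66–82 → 17 bp
  83–166 → 84 bp
  167–226 → 60 bp
  227–270 → 44 bp
  271–279 → 9 bp
Sorted largest to smallest: 84, 65, 60, 44, 17, 9 bp.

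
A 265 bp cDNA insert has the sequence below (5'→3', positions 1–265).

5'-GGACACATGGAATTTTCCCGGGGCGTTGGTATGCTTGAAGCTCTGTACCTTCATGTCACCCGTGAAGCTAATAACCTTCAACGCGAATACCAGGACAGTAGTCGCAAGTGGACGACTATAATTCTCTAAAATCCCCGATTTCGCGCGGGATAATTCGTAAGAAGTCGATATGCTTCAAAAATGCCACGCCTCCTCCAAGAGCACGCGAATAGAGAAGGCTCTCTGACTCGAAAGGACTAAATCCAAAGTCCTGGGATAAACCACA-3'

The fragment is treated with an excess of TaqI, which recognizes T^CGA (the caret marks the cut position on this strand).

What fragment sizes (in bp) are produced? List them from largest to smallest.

165, 63, 37 bp

TaqI sites (TCGA) start at positions 165, 228.
TaqI cuts after the first base of each site, so after positions 165, 228.
Linear molecule, 2 cuts → 3 fragments:
  1–165 → 165 bp
  166–228 → 63 bp
  229–265 → 37 bp
Sorted largest to smallest: 165, 63, 37 bp.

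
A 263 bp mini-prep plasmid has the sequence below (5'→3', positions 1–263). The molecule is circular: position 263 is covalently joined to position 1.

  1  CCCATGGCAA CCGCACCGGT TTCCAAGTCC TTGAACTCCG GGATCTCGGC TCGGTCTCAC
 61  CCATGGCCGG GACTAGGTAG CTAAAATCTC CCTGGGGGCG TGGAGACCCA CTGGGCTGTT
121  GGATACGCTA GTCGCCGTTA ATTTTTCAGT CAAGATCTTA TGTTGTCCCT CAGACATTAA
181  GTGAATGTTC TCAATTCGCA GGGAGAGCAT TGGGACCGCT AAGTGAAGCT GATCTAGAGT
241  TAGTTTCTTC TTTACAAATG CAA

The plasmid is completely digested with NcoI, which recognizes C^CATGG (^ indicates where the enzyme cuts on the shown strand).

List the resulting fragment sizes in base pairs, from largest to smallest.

204, 59 bp

NcoI sites (CCATGG) start at positions 2, 61.
NcoI cuts after the first base of each site, so after positions 2, 61.
Circular molecule, 2 cuts → 2 fragments:
  3–61 → 59 bp
  62–263 then 1–2 → 202 + 2 = 204 bp
Sorted largest to smallest: 204, 59 bp.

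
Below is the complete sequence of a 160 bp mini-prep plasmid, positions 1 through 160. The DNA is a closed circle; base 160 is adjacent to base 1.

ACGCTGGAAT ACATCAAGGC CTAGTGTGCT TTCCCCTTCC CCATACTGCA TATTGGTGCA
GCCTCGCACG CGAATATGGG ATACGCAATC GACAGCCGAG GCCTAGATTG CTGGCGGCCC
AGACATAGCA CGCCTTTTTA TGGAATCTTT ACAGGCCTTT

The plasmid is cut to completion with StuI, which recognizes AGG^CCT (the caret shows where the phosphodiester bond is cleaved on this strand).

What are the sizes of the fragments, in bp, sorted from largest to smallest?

StuI sites (AGGCCT) start at positions 17, 99, 153.
StuI cuts after base 3 of each site, so after positions 19, 101, 155.
Circular molecule, 3 cuts → 3 fragments:
  20–101 → 82 bp
  102–155 → 54 bp
  156–160 then 1–19 → 5 + 19 = 24 bp
Sorted largest to smallest: 82, 54, 24 bp.

82, 54, 24 bp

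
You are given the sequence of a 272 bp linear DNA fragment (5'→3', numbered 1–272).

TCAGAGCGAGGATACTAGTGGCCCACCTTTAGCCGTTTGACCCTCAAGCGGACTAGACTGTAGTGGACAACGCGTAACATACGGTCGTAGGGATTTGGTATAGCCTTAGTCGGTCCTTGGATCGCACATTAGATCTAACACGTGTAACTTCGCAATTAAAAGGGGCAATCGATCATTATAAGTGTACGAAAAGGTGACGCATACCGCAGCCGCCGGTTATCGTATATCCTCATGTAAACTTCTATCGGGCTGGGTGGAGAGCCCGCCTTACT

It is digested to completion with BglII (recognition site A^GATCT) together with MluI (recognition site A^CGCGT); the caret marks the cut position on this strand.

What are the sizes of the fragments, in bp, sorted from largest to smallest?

141, 70, 61 bp

The BglII site (AGATCT) starts at position 131.
BglII cuts after the first base of each site, so after position 131.
The MluI site (ACGCGT) starts at position 70.
MluI cuts after the first base of each site, so after position 70.
Combined cut positions: 70, 131.
Linear molecule, 2 cuts → 3 fragments:
  1–70 → 70 bp
  71–131 → 61 bp
  132–272 → 141 bp
Sorted largest to smallest: 141, 70, 61 bp.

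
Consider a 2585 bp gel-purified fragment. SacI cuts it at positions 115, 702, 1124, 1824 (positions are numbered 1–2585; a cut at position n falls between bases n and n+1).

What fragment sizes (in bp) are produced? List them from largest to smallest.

Linear molecule, 4 cuts → 5 fragments:
  115 − 0 = 115 bp
  702 − 115 = 587 bp
  1124 − 702 = 422 bp
  1824 − 1124 = 700 bp
  2585 − 1824 = 761 bp
Sorted largest to smallest: 761, 700, 587, 422, 115 bp.

761, 700, 587, 422, 115 bp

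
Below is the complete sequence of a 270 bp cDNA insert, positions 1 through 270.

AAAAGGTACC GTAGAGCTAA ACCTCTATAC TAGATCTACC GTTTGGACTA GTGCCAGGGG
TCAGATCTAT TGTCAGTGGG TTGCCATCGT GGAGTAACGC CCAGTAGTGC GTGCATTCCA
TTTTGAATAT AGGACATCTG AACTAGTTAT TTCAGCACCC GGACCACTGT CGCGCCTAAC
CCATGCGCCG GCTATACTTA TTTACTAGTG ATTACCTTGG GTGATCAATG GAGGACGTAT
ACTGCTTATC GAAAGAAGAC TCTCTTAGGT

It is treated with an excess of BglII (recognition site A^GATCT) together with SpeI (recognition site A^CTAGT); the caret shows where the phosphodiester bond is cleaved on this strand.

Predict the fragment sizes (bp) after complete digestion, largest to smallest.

BglII sites (AGATCT) start at positions 32, 63.
BglII cuts after the first base of each site, so after positions 32, 63.
SpeI sites (ACTAGT) start at positions 47, 142, 204.
SpeI cuts after the first base of each site, so after positions 47, 142, 204.
Combined cut positions: 32, 47, 63, 142, 204.
Linear molecule, 5 cuts → 6 fragments:
  1–32 → 32 bp
  33–47 → 15 bp
  48–63 → 16 bp
  64–142 → 79 bp
  143–204 → 62 bp
  205–270 → 66 bp
Sorted largest to smallest: 79, 66, 62, 32, 16, 15 bp.

79, 66, 62, 32, 16, 15 bp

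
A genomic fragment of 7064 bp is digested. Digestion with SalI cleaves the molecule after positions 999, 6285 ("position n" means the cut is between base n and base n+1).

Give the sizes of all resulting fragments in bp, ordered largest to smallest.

5286, 999, 779 bp

Linear molecule, 2 cuts → 3 fragments:
  999 − 0 = 999 bp
  6285 − 999 = 5286 bp
  7064 − 6285 = 779 bp
Sorted largest to smallest: 5286, 999, 779 bp.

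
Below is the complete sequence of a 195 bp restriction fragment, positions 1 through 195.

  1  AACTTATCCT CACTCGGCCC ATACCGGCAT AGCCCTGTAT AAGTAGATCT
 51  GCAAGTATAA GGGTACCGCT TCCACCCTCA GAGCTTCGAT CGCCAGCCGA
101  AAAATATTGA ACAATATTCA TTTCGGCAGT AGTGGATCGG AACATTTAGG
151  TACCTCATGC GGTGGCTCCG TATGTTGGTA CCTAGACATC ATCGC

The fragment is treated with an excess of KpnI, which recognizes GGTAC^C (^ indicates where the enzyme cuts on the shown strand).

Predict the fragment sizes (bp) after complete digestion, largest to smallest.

87, 66, 28, 14 bp

KpnI sites (GGTACC) start at positions 62, 149, 177.
KpnI cuts after base 5 of each site (before the last base), so after positions 66, 153, 181.
Linear molecule, 3 cuts → 4 fragments:
  1–66 → 66 bp
  67–153 → 87 bp
  154–181 → 28 bp
  182–195 → 14 bp
Sorted largest to smallest: 87, 66, 28, 14 bp.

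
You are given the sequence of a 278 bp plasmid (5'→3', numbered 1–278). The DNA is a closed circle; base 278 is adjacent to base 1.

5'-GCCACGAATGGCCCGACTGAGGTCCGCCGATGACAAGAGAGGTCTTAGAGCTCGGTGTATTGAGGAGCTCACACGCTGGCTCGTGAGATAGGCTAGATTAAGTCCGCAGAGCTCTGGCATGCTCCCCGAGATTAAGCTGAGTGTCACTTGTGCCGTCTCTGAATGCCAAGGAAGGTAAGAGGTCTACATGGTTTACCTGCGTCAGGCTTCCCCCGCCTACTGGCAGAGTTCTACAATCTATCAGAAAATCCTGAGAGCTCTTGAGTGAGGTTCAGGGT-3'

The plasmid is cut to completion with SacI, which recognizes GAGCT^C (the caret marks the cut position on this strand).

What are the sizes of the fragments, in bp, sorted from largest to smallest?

146, 71, 44, 17 bp

SacI sites (GAGCTC) start at positions 48, 65, 109, 255.
SacI cuts after base 5 of each site (before the last base), so after positions 52, 69, 113, 259.
Circular molecule, 4 cuts → 4 fragments:
  53–69 → 17 bp
  70–113 → 44 bp
  114–259 → 146 bp
  260–278 then 1–52 → 19 + 52 = 71 bp
Sorted largest to smallest: 146, 71, 44, 17 bp.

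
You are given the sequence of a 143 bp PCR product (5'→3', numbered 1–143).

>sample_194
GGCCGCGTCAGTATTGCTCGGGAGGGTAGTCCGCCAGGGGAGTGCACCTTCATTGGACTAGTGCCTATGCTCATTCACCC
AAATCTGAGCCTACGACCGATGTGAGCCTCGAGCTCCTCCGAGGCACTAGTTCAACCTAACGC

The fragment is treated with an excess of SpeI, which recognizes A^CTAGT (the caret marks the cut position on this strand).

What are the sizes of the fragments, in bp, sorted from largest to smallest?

SpeI sites (ACTAGT) start at positions 57, 126.
SpeI cuts after the first base of each site, so after positions 57, 126.
Linear molecule, 2 cuts → 3 fragments:
  1–57 → 57 bp
  58–126 → 69 bp
  127–143 → 17 bp
Sorted largest to smallest: 69, 57, 17 bp.

69, 57, 17 bp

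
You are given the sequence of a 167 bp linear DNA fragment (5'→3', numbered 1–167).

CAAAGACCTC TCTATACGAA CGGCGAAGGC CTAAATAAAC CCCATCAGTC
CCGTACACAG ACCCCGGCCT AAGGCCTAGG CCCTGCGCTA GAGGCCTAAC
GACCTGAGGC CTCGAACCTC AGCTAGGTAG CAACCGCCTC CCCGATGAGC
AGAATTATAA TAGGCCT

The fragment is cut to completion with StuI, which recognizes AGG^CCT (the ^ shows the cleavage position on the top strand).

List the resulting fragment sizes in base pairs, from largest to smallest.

StuI sites (AGGCCT) start at positions 27, 72, 92, 107, 162.
StuI cuts after base 3 of each site, so after positions 29, 74, 94, 109, 164.
Linear molecule, 5 cuts → 6 fragments:
  1–29 → 29 bp
  30–74 → 45 bp
  75–94 → 20 bp
  95–109 → 15 bp
  110–164 → 55 bp
  165–167 → 3 bp
Sorted largest to smallest: 55, 45, 29, 20, 15, 3 bp.

55, 45, 29, 20, 15, 3 bp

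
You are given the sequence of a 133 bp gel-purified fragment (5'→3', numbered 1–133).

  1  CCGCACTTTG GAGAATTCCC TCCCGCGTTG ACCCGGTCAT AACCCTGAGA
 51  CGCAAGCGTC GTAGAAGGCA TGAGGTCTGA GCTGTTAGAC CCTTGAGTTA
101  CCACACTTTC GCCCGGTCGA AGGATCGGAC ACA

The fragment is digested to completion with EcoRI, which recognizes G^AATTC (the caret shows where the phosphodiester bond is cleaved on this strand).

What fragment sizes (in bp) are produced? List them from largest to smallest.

The EcoRI site (GAATTC) starts at position 13.
EcoRI cuts after the first base of each site, so after position 13.
Linear molecule, 1 cut → 2 fragments:
  1–13 → 13 bp
  14–133 → 120 bp
Sorted largest to smallest: 120, 13 bp.

120, 13 bp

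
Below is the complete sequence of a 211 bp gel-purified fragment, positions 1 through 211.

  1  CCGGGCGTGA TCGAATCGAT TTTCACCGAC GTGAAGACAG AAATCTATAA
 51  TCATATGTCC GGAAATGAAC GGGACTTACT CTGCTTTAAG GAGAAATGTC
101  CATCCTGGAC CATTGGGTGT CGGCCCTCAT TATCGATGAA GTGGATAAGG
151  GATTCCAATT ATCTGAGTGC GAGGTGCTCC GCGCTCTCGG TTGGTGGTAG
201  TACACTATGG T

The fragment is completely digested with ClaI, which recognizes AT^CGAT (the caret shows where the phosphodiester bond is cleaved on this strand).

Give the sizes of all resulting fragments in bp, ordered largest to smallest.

117, 78, 16 bp

ClaI sites (ATCGAT) start at positions 15, 132.
ClaI cuts after base 2 of each site, so after positions 16, 133.
Linear molecule, 2 cuts → 3 fragments:
  1–16 → 16 bp
  17–133 → 117 bp
  134–211 → 78 bp
Sorted largest to smallest: 117, 78, 16 bp.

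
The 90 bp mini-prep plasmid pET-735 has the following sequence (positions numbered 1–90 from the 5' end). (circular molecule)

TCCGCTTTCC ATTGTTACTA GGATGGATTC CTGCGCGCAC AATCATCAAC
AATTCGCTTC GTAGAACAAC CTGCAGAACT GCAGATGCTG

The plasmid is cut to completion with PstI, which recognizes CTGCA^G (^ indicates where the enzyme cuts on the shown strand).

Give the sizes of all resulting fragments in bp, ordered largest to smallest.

82, 8 bp

PstI sites (CTGCAG) start at positions 71, 79.
PstI cuts after base 5 of each site (before the last base), so after positions 75, 83.
Circular molecule, 2 cuts → 2 fragments:
  76–83 → 8 bp
  84–90 then 1–75 → 7 + 75 = 82 bp
Sorted largest to smallest: 82, 8 bp.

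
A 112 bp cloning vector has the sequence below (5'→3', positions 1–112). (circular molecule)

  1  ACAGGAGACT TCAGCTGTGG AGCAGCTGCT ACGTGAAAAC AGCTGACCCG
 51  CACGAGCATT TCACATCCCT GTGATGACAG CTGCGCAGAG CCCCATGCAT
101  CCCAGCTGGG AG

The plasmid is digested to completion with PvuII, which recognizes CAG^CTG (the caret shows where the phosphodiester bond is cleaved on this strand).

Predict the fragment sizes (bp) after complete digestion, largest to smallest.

38, 25, 21, 17, 11 bp

PvuII sites (CAGCTG) start at positions 12, 23, 40, 78, 103.
PvuII cuts after base 3 of each site, so after positions 14, 25, 42, 80, 105.
Circular molecule, 5 cuts → 5 fragments:
  15–25 → 11 bp
  26–42 → 17 bp
  43–80 → 38 bp
  81–105 → 25 bp
  106–112 then 1–14 → 7 + 14 = 21 bp
Sorted largest to smallest: 38, 25, 21, 17, 11 bp.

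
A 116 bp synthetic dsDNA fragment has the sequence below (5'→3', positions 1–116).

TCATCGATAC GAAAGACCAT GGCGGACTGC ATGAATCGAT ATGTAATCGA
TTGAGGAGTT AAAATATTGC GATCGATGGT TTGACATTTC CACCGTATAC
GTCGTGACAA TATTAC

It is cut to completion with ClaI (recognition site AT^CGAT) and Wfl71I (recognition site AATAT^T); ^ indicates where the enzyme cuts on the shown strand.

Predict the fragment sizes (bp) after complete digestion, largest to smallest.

ClaI sites (ATCGAT) start at positions 3, 35, 46, 72.
ClaI cuts after base 2 of each site, so after positions 4, 36, 47, 73.
Wfl71I sites (AATATT) start at positions 63, 109.
Wfl71I cuts after base 5 of each site (before the last base), so after positions 67, 113.
Combined cut positions: 4, 36, 47, 67, 73, 113.
Linear molecule, 6 cuts → 7 fragments:
  1–4 → 4 bp
  5–36 → 32 bp
  37–47 → 11 bp
  48–67 → 20 bp
  68–73 → 6 bp
  74–113 → 40 bp
  114–116 → 3 bp
Sorted largest to smallest: 40, 32, 20, 11, 6, 4, 3 bp.

40, 32, 20, 11, 6, 4, 3 bp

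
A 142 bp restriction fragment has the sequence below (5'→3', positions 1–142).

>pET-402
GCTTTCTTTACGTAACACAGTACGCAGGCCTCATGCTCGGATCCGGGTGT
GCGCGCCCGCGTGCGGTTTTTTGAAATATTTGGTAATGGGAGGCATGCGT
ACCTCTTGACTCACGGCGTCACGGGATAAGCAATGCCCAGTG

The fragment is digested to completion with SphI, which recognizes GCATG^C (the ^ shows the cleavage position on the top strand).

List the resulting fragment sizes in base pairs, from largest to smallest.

97, 45 bp

The SphI site (GCATGC) starts at position 93.
SphI cuts after base 5 of each site (before the last base), so after position 97.
Linear molecule, 1 cut → 2 fragments:
  1–97 → 97 bp
  98–142 → 45 bp
Sorted largest to smallest: 97, 45 bp.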